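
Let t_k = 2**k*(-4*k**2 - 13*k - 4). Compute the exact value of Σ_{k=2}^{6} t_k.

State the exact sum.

t_(k+1)/t_k = 2*(4*k**2 + 21*k + 21)/(4*k**2 + 13*k + 4).
Factor: A=2; B=1; C=k**2 + 13*k/4 + 1.
Key eq: (2)·f(k+1) = (1)·f(k) + (k**2 + 13*k/4 + 1).
Degrees (0,0,2) ⇒ d ≤ 2.
Solving with deg f ≤ 2: f(k) = (4*k**2 - 3*k + 2)/4.
So s_k = (B(k−1)f/C)·t_k = ((4*k**2 - 3*k + 2)/(4*k**2 + 13*k + 4))·t_k = 2**k*(-4*k**2 + 3*k - 2).
Verify: 2**k*(-4*k**2 - 13*k - 4) matches t_k.
Σ_(k=2)^(6) t_k = s_(7) − s_(2) = -22656 − (-48) = -22608.

Σ = -22608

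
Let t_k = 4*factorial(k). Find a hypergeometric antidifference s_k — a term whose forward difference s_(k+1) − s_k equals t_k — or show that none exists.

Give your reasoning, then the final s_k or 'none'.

t_(k+1)/t_k = k + 1.
So A=k + 1 and B=1, with C=1.
f must satisfy (k + 1)·f(k+1) − (1)·f(k) = 1.
d = -1 from the (1,0,0) case.
deg f ≤ -1 is impossible — no certificate.

none — t_k is not Gosper-summable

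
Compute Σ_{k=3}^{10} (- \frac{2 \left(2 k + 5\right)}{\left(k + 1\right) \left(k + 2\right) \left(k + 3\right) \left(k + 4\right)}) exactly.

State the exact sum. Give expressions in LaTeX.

Σ = -1/14

Step 1: r(k) = (k + 1)*(2*k + 7)/((k + 5)*(2*k + 5)).
Normal form (A,B,C) = (k + 1, k + 5, k + 5/2).
Set up (k + 1)·f(k+1) − (k + 4)·f(k) − (k + 5/2) = 0.
From deg A=1, deg B=1, deg C=1: d=3.
Solving with deg f ≤ 3: f(k) = k*(k + 2)*(k + 4)/6.
Then R = B(k−1)f/C = k*(k + 2)*(k + 4)**2/(3*(2*k + 5)), so s_k = R(k)·t_k = 2*k*(-k - 4)/(3*(k**2 + 4*k + 3)).
s_(k+1) − s_k = 2*(-2*k - 5)/(k**4 + 10*k**3 + 35*k**2 + 50*k + 24) = t_k.
Σ_(k=3)^(10) t_k = s_(11) − s_(3) = -55/84 − (-7/12) = -1/14.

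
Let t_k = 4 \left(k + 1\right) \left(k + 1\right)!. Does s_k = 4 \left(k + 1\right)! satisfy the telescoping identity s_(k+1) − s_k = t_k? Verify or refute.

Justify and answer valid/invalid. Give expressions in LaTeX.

s_(k+1) = 4*factorial(k + 2)
s_(k+1) − s_k = 4*(k + 1)*factorial(k + 1)
(s_(k+1) − s_k) − t_k = 0

valid; difference matches t_k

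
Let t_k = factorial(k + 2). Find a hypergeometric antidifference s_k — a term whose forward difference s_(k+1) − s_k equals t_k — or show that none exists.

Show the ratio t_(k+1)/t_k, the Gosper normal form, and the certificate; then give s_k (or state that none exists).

none — t_k is not Gosper-summable

t_(k+1)/t_k = k + 3.
Factor: A=k + 3; B=1; C=1.
Key eq: (k + 3)·f(k+1) = (1)·f(k) + (1).
Bound: deg f ≤ -1.
Negative degree bound (-1): no f exists, t_k not Gosper-summable.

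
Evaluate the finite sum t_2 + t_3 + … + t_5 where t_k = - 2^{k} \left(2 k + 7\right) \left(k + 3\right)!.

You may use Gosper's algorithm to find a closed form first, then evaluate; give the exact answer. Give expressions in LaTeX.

Σ = -23223840

r(k) = 2*(k + 4)*(2*k + 9)/(2*k + 7) after simplifying.
Take A(k)=2*k + 8, B(k)=1, C(k)=k + 7/2.
Set up (2*k + 8)·f(k+1) − (1)·f(k) − (k + 7/2) = 0.
From deg A=1, deg B=0, deg C=1: d=0.
Match coefficients ⇒ f(k) = 1/2.
Get s_k = R·t_k = -2**k*factorial(k + 3) with R(k) = B(k−1)f(k)/C(k) = 1/(2*k + 7).
Check: Δs_k = -2**k*(2*k + 7)*factorial(k + 3). ✓
Sum = s_(6) − s_(2); s_(6) = -23224320, s_(2) = -480 ⇒ -23223840.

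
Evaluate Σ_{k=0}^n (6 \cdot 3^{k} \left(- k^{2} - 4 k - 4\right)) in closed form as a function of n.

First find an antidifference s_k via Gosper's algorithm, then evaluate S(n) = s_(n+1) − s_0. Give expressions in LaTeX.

The ratio is 3*(k**2 + 6*k + 9)/(k**2 + 4*k + 4).
Normal form (A,B,C) = (3, 1, k**2 + 4*k + 4).
Key eq: (3)·f(k+1) = (1)·f(k) + (k**2 + 4*k + 4).
From deg A=0, deg B=0, deg C=2: d=2.
A polynomial solution: f(k) = (k**2 + k + 1)/2.
So s_k = (B(k−1)f/C)·t_k = ((k**2 + k + 1)/(2*(k + 2)**2))·t_k = 3**(k + 1)*(-k**2 - k - 1).
Verify: 6*3**k*(-k**2 - 4*k - 4) matches t_k.
s_(n+1) = 3**(n + 2)*(-n**2 - 3*n - 3) and s_(0) = -3, so S(n) = -9*3**n*n**2 - 27*3**n*n - 27*3**n + 3.

S(n) = - 9 \cdot 3^{n} n^{2} - 27 \cdot 3^{n} n - 27 \cdot 3^{n} + 3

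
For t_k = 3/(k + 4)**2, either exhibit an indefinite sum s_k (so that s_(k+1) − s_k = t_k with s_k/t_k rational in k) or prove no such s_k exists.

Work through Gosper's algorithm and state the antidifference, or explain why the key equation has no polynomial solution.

none (Gosper's algorithm certifies no s_k)

Compute t_(k+1)/t_k: get (k + 4)**2/(k + 5)**2.
Take A(k)=k**2 + 8*k + 16, B(k)=k**2 + 10*k + 25, C(k)=1.
f must satisfy (k**2 + 8*k + 16)·f(k+1) − (k**2 + 8*k + 16)·f(k) = 1.
deg f ≤ 0 (via 2,2,0).
Write f(k) = c0. Then LHS − RHS = -1, requiring -1 = 0: contradictory. No certificate.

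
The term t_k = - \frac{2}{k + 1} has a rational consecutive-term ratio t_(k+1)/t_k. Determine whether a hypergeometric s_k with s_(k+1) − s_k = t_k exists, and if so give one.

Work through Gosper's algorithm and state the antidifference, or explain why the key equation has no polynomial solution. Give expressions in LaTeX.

Compute t_(k+1)/t_k: get (k + 1)/(k + 2).
Factor: A=k + 1; B=k + 2; C=1.
Solve (k + 1)·f(k+1) − (k + 1)·f(k) = 1.
deg f ≤ 0 (via 1,1,0).
f = c0 ⇒ A·f(k+1) − B(k−1)·f(k) − C = -1. The system {-1 = 0} is inconsistent; no antidifference.

none (Gosper's algorithm certifies no s_k)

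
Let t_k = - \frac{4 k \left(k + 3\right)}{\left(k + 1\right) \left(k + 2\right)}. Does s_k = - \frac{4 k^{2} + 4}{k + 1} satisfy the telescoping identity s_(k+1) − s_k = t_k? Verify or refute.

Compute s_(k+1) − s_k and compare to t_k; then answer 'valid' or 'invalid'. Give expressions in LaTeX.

Valid — Δs_k = t_k.

s_(k+1) = 4*(-(k + 1)**2 - 1)/(k + 2)
s_(k+1) − s_k = 4*k*(-k - 3)/(k**2 + 3*k + 2)
(s_(k+1) − s_k) − t_k = 0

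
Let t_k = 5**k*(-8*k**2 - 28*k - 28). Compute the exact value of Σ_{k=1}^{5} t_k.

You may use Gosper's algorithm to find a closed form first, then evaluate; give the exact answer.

The ratio is 5*(2*k**2 + 11*k + 16)/(2*k**2 + 7*k + 7).
A = 5, B = 1, C = k**2 + 7*k/2 + 7/2.
Set up (5)·f(k+1) − (1)·f(k) − (k**2 + 7*k/2 + 7/2) = 0.
Degrees (0,0,2) ⇒ d ≤ 2.
Solve for f: f(k) = (k**2 + k + 1)/4 (degree 2 ≤ 2).
R(k) = B(k−1)·f(k)/C(k) = (k**2 + k + 1)/(2*(2*k**2 + 7*k + 7)); s_k = R·t_k = -2*5**k*(k**2 + k + 1).
Δs = 5**k*(-8*k**2 - 28*k - 28), as required.
Sum = s_(6) − s_(1); s_(6) = -1343750, s_(1) = -30 ⇒ -1343720.

Σ = -1343720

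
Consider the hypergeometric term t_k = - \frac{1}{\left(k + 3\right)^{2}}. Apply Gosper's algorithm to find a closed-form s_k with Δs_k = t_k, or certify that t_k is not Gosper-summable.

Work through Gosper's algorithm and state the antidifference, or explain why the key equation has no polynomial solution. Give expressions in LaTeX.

no hypergeometric antidifference exists

Step 1: r(k) = (k + 3)**2/(k + 4)**2.
Factor: A=k**2 + 6*k + 9; B=k**2 + 8*k + 16; C=1.
f must satisfy (k**2 + 6*k + 9)·f(k+1) − (k**2 + 6*k + 9)·f(k) = 1.
deg f ≤ 0 (via 2,2,0).
Write f(k) = c0. Then LHS − RHS = -1, requiring -1 = 0: contradictory. No certificate.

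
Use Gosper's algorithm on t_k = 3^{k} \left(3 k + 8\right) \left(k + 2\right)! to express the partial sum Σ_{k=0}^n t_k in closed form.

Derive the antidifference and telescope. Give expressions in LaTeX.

Compute t_(k+1)/t_k: get 3*(k + 3)*(3*k + 11)/(3*k + 8).
Normal form (A,B,C) = (3*k + 9, 1, k + 8/3).
f must satisfy (3*k + 9)·f(k+1) − (1)·f(k) = k + 8/3.
d = 0 from the (1,0,1) case.
Coefficient equations give f(k) = 1/3.
Certificate R = B(k−1)f/C = 1/(3*k + 8) gives s_k = 3**k*factorial(k + 2).
Verify: 3**k*(3*k + 8)*factorial(k + 2) matches t_k.
Σ_(k=0)^n t_k = s_(n+1) − s_(0) = (3**(n + 1)*factorial(n + 3)) − (2), i.e. 3*3**n*factorial(n + 3) - 2.

S(n) = 3 \cdot 3^{n} \left(n + 3\right)! - 2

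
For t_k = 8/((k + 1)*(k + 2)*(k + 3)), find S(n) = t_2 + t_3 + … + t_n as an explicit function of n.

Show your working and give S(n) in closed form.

S(n) = (n**2 + 5*n - 6)/(3*(n**2 + 5*n + 6))

Compute t_(k+1)/t_k: get (k + 1)/(k + 4).
Factor: A=k + 1; B=k + 4; C=1.
Set up (k + 1)·f(k+1) − (k + 3)·f(k) − (1) = 0.
deg f ≤ 2 (via 1,1,0).
Solving with deg f ≤ 2: f(k) = k*(k + 3)/4.
R(k) = B(k−1)·f(k)/C(k) = k*(k + 3)**2/4; s_k = R·t_k = 2*k*(k + 3)/((k + 1)*(k + 2)).
Check: Δs_k = 8/(k**3 + 6*k**2 + 11*k + 6). ✓
Σ_(k=2)^n t_k = s_(n+1) − s_(2) = (2*(n**2 + 5*n + 4)/(n**2 + 5*n + 6)) − (5/3), i.e. (n**2 + 5*n - 6)/(3*(n**2 + 5*n + 6)).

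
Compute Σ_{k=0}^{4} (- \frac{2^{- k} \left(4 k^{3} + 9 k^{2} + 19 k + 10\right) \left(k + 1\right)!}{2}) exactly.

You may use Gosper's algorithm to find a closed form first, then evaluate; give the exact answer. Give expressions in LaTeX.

Ratio r(k) = (4*k**4 + 29*k**3 + 91*k**2 + 140*k + 84)/(2*(4*k**3 + 9*k**2 + 19*k + 10)).
Factor: A=k/2 + 1; B=1; C=k**3 + 9*k**2/4 + 19*k/4 + 5/2.
Set up (k/2 + 1)·f(k+1) − (1)·f(k) − (k**3 + 9*k**2/4 + 19*k/4 + 5/2) = 0.
deg f ≤ 2 (via 1,0,3).
A polynomial solution: f(k) = (4*k**2 + k - 2)/2.
R(k) = B(k−1)·f(k)/C(k) = 2*(4*k**2 + k - 2)/(4*k**3 + 9*k**2 + 19*k + 10); s_k = R·t_k = -(4*k**2 + k - 2)*factorial(k + 1)/2**k.
s_(k+1) − s_k = -(4*k**3 + 9*k**2 + 19*k + 10)*factorial(k + 1)/(2*2**k) = t_k.
Σ_(k=0)^(4) t_k = s_(5) − s_(0) = -4635/2 − (2) = -4639/2.

Σ = -4639/2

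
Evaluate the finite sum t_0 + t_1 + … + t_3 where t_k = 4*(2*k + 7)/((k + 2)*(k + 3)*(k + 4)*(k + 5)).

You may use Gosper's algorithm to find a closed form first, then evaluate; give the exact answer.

Σ = 5/12

The ratio is (k + 2)*(2*k + 9)/((k + 6)*(2*k + 7)).
So A=k + 2 and B=k + 6, with C=k + 7/2.
Set up (k + 2)·f(k+1) − (k + 5)·f(k) − (k + 7/2) = 0.
deg f ≤ 3 (via 1,1,1).
Match coefficients ⇒ f(k) = k*(k + 3)*(k + 6)/16.
Certificate R = B(k−1)f/C = k*(k + 3)*(k + 5)*(k + 6)/(8*(2*k + 7)) gives s_k = k*(k + 6)/(2*(k**2 + 6*k + 8)).
Check: Δs_k = 4*(2*k + 7)/(k**4 + 14*k**3 + 71*k**2 + 154*k + 120). ✓
Evaluate s at k=4 and k=0: 5/12 and 0; difference 5/12.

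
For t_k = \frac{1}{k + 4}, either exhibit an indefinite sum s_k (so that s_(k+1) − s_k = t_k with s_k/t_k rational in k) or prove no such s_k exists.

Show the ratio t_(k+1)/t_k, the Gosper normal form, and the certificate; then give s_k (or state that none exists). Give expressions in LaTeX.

Compute t_(k+1)/t_k: get (k + 4)/(k + 5).
Factor: A=k + 4; B=k + 5; C=1.
Key eq: (k + 4)·f(k+1) = (k + 4)·f(k) + (1).
d = 0 from the (1,1,0) case.
Generic f = c0 gives residual -1; -1 = 0 cannot hold, so t_k is not Gosper-summable.

none — t_k is not Gosper-summable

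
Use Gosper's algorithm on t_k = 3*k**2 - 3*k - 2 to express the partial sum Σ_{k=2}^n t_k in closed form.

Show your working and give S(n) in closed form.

r(k) = (3*k**2 + 3*k - 2)/(3*k**2 - 3*k - 2) after simplifying.
Gosper form: A/B · C(k+1)/C(k) with A=1, B=1, C=k**2 - k - 2/3.
Need (1)·f(k+1) − (1)·f(k) = k**2 - k - 2/3.
Degrees (0,0,2) ⇒ d ≤ 3.
Solve for f: f(k) = k**2*(k - 3)/3 (degree 3 ≤ 3).
R(k) = B(k−1)·f(k)/C(k) = k**2*(k - 3)/(3*k**2 - 3*k - 2); s_k = R·t_k = k**2*(k - 3).
Check: Δs_k = 3*k**2 - 3*k - 2. ✓
s_(n+1) = n**3 - 3*n - 2 and s_(2) = -4, so S(n) = n**3 - 3*n + 2.

S(n) = n**3 - 3*n + 2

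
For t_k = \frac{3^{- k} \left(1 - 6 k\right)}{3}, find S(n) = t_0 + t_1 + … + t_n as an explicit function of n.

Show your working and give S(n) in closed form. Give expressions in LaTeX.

Step 1: r(k) = (6*k + 5)/(3*(6*k - 1)).
Take A(k)=1/3, B(k)=1, C(k)=k - 1/6.
Need (1/3)·f(k+1) − (1)·f(k) = k - 1/6.
Bound: deg f ≤ 1.
Match coefficients ⇒ f(k) = -(3*k + 1)/2.
Get s_k = R·t_k = (3*k + 1)/3**k with R(k) = B(k−1)f(k)/C(k) = -3*(3*k + 1)/(6*k - 1).
Δs = (1 - 6*k)/(3*3**k), as required.
s_(n+1) = 3**(-n - 1)*(3*n + 4) and s_(0) = 1, so S(n) = -1 + n/3**n + 4/(3*3**n).

S(n) = -1 + 3^{- n} n + \frac{4 \cdot 3^{- n}}{3}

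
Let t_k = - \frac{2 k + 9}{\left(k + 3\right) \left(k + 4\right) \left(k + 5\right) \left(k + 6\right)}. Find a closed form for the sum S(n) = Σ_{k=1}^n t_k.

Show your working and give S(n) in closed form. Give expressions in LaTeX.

Compute t_(k+1)/t_k: get (k + 3)*(2*k + 11)/((k + 7)*(2*k + 9)).
Take A(k)=k + 3, B(k)=k + 7, C(k)=k + 9/2.
Key eq: (k + 3)·f(k+1) = (k + 6)·f(k) + (k + 9/2).
Degrees (1,1,1) ⇒ d ≤ 3.
Coefficient equations give f(k) = k*(k + 4)*(k + 8)/30.
Get s_k = R·t_k = k*(-k - 8)/(15*(k**2 + 8*k + 15)) with R(k) = B(k−1)f(k)/C(k) = k*(k + 4)*(k + 6)*(k + 8)/(15*(2*k + 9)).
Verify: (-2*k - 9)/(k**4 + 18*k**3 + 119*k**2 + 342*k + 360) matches t_k.
Evaluate: s_(n+1) = (-n**2 - 10*n - 9)/(15*(n**2 + 10*n + 24)); subtract s_(1) = -1/40 ⇒ S(n) = n*(-n - 10)/(24*(n**2 + 10*n + 24)).

S(n) = \frac{n \left(- n - 10\right)}{24 \left(n^{2} + 10 n + 24\right)}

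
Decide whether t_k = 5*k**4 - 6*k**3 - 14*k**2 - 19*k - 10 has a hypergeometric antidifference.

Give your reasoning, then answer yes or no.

Step 1: r(k) = (5*k**4 + 14*k**3 - 2*k**2 - 45*k - 44)/(5*k**4 - 6*k**3 - 14*k**2 - 19*k - 10).
Take A(k)=1, B(k)=1, C(k)=k**4 - 6*k**3/5 - 14*k**2/5 - 19*k/5 - 2.
f must satisfy (1)·f(k+1) − (1)·f(k) = k**4 - 6*k**3/5 - 14*k**2/5 - 19*k/5 - 2.
Bound: deg f ≤ 5.
Coefficient equations give f(k) = k*(k**4 - 4*k**3 - 4*k - 3)/5.
R(k) = B(k−1)·f(k)/C(k) = k*(k**4 - 4*k**3 - 4*k - 3)/(5*k**4 - 6*k**3 - 14*k**2 - 19*k - 10); s_k = R·t_k = k*(k**4 - 4*k**3 - 4*k - 3).
s_(k+1) − s_k = 5*k**4 - 6*k**3 - 14*k**2 - 19*k - 10 = t_k.

Yes. s_k = k*(k**4 - 4*k**3 - 4*k - 3).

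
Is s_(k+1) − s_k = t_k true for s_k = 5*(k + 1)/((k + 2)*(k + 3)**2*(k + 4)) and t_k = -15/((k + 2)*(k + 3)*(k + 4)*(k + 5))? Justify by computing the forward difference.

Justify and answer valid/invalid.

Invalid: residual 20*(2*k + 7)/(k**6 + 21*k**5 + 181*k**4 + 819*k**3 + 2050*k**2 + 2688*k + 1440) ≠ 0.

s_(k+1) = 5*(k + 2)/((k + 3)*(k + 4)**2*(k + 5))
s_(k+1) − s_k = 5*(-(k + 1)*(k + 4)*(k + 5) + (k + 2)**2*(k + 3))/((k + 2)*(k + 3)**2*(k + 4)**2*(k + 5))
(s_(k+1) − s_k) − t_k = 20*(2*k + 7)/(k**6 + 21*k**5 + 181*k**4 + 819*k**3 + 2050*k**2 + 2688*k + 1440)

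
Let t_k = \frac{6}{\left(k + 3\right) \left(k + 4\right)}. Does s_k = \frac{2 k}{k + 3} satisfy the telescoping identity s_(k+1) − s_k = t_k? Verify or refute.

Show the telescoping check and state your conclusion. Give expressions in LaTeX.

s_(k+1) = 2*(k + 1)/(k + 4)
s_(k+1) − s_k = 6/(k**2 + 7*k + 12)
(s_(k+1) − s_k) − t_k = 0

Valid: the claim telescopes to t_k.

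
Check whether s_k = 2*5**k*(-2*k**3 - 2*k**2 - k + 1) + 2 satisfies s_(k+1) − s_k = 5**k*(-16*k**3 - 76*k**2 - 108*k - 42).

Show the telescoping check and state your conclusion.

s_(k+1) = -10*5**k*(k + 2*(k + 1)**3 + 2*(k + 1)**2) + 2
s_(k+1) − s_k = 5**k*(-16*k**3 - 76*k**2 - 108*k - 42)
(s_(k+1) − s_k) − t_k = 0

Valid — Δs_k = t_k.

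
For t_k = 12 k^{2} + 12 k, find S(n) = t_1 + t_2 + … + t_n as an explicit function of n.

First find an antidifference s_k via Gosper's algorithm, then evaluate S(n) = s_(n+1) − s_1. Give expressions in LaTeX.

S(n) = 4 n \left(n^{2} + 3 n + 2\right)

Compute t_(k+1)/t_k: get (k + 2)/k.
Factor: A=1; B=1; C=k**2 + k.
Need (1)·f(k+1) − (1)·f(k) = k**2 + k.
From deg A=0, deg B=0, deg C=2: d=3.
Solving with deg f ≤ 3: f(k) = k*(k - 1)*(k + 1)/3.
Certificate R = B(k−1)f/C = (k - 1)/3 gives s_k = 4*k*(k**2 - 1).
s_(k+1) − s_k = 12*k*(k + 1) = t_k.
Evaluate: s_(n+1) = 4*n*(n**2 + 3*n + 2); subtract s_(1) = 0 ⇒ S(n) = 4*n*(n**2 + 3*n + 2).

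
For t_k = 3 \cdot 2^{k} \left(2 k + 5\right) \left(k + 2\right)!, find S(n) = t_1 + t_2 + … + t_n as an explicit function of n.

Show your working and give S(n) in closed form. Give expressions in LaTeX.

Ratio r(k) = 2*(k + 3)*(2*k + 7)/(2*k + 5).
A = 2*k + 6, B = 1, C = k + 5/2.
Key eq: (2*k + 6)·f(k+1) = (1)·f(k) + (k + 5/2).
deg f ≤ 0 (via 1,0,1).
Solving with deg f ≤ 0: f(k) = 1/2.
Certificate R = B(k−1)f/C = 1/(2*k + 5) gives s_k = 3*2**k*factorial(k + 2).
Δs = 3*2**k*(2*k + 5)*factorial(k + 2), as required.
Σ_(k=1)^n t_k = s_(n+1) − s_(1) = (6*2**n*factorial(n + 3)) − (36), i.e. 6*2**n*factorial(n + 3) - 36.

S(n) = 6 \cdot 2^{n} \left(n + 3\right)! - 36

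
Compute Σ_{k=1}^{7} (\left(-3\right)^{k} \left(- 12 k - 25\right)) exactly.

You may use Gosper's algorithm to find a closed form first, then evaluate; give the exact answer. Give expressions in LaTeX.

Compute t_(k+1)/t_k: get 3*(-12*k - 37)/(12*k + 25).
Take A(k)=-3, B(k)=1, C(k)=k + 25/12.
Need (-3)·f(k+1) − (1)·f(k) = k + 25/12.
From deg A=0, deg B=0, deg C=1: d=1.
Solve for f: f(k) = -(3*k + 4)/12 (degree 1 ≤ 1).
R(k) = B(k−1)·f(k)/C(k) = -(3*k + 4)/(12*k + 25); s_k = R·t_k = (-3)**k*(3*k + 4).
Verify: (-3)**k*(-12*k - 25) matches t_k.
Telescoping: Σ = s_(8) − s_(1) = 183708 − (-21) = 183729.

Σ = 183729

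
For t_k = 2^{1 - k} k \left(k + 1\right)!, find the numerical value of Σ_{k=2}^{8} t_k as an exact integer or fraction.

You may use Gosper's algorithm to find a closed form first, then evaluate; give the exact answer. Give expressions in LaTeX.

t_(k+1)/t_k = (k + 1)*(k + 2)/(2*k).
Factor: A=k/2 + 1; B=1; C=k.
Need (k/2 + 1)·f(k+1) − (1)·f(k) = k.
Degrees (1,0,1) ⇒ d ≤ 0.
A polynomial solution: f(k) = 2.
Get s_k = R·t_k = 2**(2 - k)*factorial(k + 1) with R(k) = B(k−1)f(k)/C(k) = 2/k.
Verify: 2**(1 - k)*k*factorial(k + 1) matches t_k.
Evaluate s at k=9 and k=2: 28350 and 6; difference 28344.

Σ = 28344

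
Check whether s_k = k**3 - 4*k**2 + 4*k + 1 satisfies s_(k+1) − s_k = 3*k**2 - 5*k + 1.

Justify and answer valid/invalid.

valid (s_(k+1) − s_k reduces to t_k)

s_(k+1) = k**3 - k**2 - k + 2
s_(k+1) − s_k = 3*k**2 - 5*k + 1
(s_(k+1) − s_k) − t_k = 0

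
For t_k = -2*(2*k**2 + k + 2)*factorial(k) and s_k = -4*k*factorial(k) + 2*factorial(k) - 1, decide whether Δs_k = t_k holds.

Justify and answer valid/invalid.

valid (s_(k+1) − s_k reduces to t_k)

s_(k+1) = -4*k**2*factorial(k) - 6*k*factorial(k) - 2*factorial(k) - 1
s_(k+1) − s_k = -2*(2*k**2 + k + 2)*factorial(k)
(s_(k+1) − s_k) − t_k = 0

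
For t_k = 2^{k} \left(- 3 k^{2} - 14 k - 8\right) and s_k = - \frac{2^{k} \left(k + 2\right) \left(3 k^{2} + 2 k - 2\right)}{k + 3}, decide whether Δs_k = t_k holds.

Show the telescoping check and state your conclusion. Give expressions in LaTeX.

Invalid: residual \frac{2^{k} \left(3 k^{3} + 20 k^{2} + 48 k + 26\right)}{k^{2} + 7 k + 12} ≠ 0.

s_(k+1) = -2**(k + 1)*(k + 3)*(2*k + 3*(k + 1)**2)/(k + 4)
s_(k+1) − s_k = 2**k*(-3*k**4 - 32*k**3 - 122*k**2 - 176*k - 70)/(k**2 + 7*k + 12)
(s_(k+1) − s_k) − t_k = 2**k*(3*k**3 + 20*k**2 + 48*k + 26)/(k**2 + 7*k + 12)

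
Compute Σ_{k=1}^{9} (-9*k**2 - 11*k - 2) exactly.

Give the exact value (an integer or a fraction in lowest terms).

Σ = -3078

The ratio is (9*k**2 + 29*k + 22)/(9*k**2 + 11*k + 2).
Take A(k)=1, B(k)=1, C(k)=k**2 + 11*k/9 + 2/9.
Set up (1)·f(k+1) − (1)·f(k) − (k**2 + 11*k/9 + 2/9) = 0.
deg f ≤ 3 (via 0,0,2).
Solve for f: f(k) = k*(k + 1)*(3*k - 2)/9 (degree 3 ≤ 3).
Get s_k = R·t_k = k*(-3*k**2 - k + 2) with R(k) = B(k−1)f(k)/C(k) = k*(3*k - 2)/(9*k + 2).
s_(k+1) − s_k = -9*k**2 - 11*k - 2 = t_k.
Σ_(k=1)^(9) t_k = s_(10) − s_(1) = -3080 − (-2) = -3078.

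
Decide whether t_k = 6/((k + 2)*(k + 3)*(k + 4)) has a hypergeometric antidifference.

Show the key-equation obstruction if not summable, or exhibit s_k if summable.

r(k) = (k + 2)/(k + 5) after simplifying.
Take A(k)=k + 2, B(k)=k + 5, C(k)=1.
Need (k + 2)·f(k+1) − (k + 4)·f(k) = 1.
deg f ≤ 2 (via 1,1,0).
Solving with deg f ≤ 2: f(k) = k*(k + 5)/12.
R(k) = B(k−1)·f(k)/C(k) = k*(k + 4)*(k + 5)/12; s_k = R·t_k = k*(k + 5)/(2*(k + 2)*(k + 3)).
Δs = 6/(k**3 + 9*k**2 + 26*k + 24), as required.

Yes. s_k = k*(k + 5)/(2*(k + 2)*(k + 3)).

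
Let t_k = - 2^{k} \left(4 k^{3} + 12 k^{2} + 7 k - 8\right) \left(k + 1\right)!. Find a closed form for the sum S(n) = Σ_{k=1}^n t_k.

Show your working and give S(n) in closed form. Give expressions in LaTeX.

r(k) = 2*(4*k**4 + 32*k**3 + 91*k**2 + 101*k + 30)/(4*k**3 + 12*k**2 + 7*k - 8) after simplifying.
A = 2*k + 4, B = 1, C = k**3 + 3*k**2 + 7*k/4 - 2.
f must satisfy (2*k + 4)·f(k+1) − (1)·f(k) = k**3 + 3*k**2 + 7*k/4 - 2.
From deg A=1, deg B=0, deg C=3: d=2.
Solving with deg f ≤ 2: f(k) = (2*k**2 - k - 4)/4.
So s_k = (B(k−1)f/C)·t_k = ((2*k**2 - k - 4)/(4*k**3 + 12*k**2 + 7*k - 8))·t_k = 2**k*(-2*k**2 + k + 4)*factorial(k + 1).
Check: Δs_k = -2**k*(4*k**3 + 12*k**2 + 7*k - 8)*factorial(k + 1). ✓
Evaluate: s_(n+1) = -2**(n + 1)*(2*n**2 + 3*n - 3)*factorial(n + 2); subtract s_(1) = 12 ⇒ S(n) = -4*2**n*n**4*factorial(n) - 18*2**n*n**3*factorial(n) - 20*2**n*n**2*factorial(n) + 6*2**n*n*factorial(n) + 12*2**n*factorial(n) - 12.

S(n) = - 4 \cdot 2^{n} n^{4} n! - 18 \cdot 2^{n} n^{3} n! - 20 \cdot 2^{n} n^{2} n! + 6 \cdot 2^{n} n n! + 12 \cdot 2^{n} n! - 12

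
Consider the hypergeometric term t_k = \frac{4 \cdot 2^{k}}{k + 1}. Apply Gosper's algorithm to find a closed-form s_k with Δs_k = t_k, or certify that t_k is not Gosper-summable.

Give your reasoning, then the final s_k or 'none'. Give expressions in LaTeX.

not Gosper-summable; s_k does not exist

The ratio is 2*(k + 1)/(k + 2).
So A=2*k + 2 and B=k + 2, with C=1.
Set up (2*k + 2)·f(k+1) − (k + 1)·f(k) − (1) = 0.
deg f ≤ -1 (via 1,1,0).
Negative degree bound (-1): no f exists, t_k not Gosper-summable.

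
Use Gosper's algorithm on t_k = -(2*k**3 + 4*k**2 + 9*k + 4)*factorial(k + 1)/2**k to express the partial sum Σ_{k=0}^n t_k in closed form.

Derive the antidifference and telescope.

The ratio is (2*k**4 + 14*k**3 + 43*k**2 + 65*k + 38)/(2*(2*k**3 + 4*k**2 + 9*k + 4)).
Take A(k)=k/2 + 1, B(k)=1, C(k)=k**3 + 2*k**2 + 9*k/2 + 2.
Set up (k/2 + 1)·f(k+1) − (1)·f(k) − (k**3 + 2*k**2 + 9*k/2 + 2) = 0.
From deg A=1, deg B=0, deg C=3: d=2.
Match coefficients ⇒ f(k) = 2*k**2 - 1.
So s_k = (B(k−1)f/C)·t_k = (2*(2*k**2 - 1)/(2*k**3 + 4*k**2 + 9*k + 4))·t_k = -2**(1 - k)*(2*k**2 - 1)*factorial(k + 1).
Check: Δs_k = -(2*k**3 + 4*k**2 + 9*k + 4)*factorial(k + 1)/2**k. ✓
Evaluate: s_(n+1) = -(2*n**2 + 4*n + 1)*factorial(n + 2)/2**n; subtract s_(0) = 2 ⇒ S(n) = -(2**(n + 1) + 2*n**4*factorial(n) + 10*n**3*factorial(n) + 17*n**2*factorial(n) + 11*n*factorial(n) + 2*factorial(n))/2**n.

S(n) = -(2**(n + 1) + 2*n**4*factorial(n) + 10*n**3*factorial(n) + 17*n**2*factorial(n) + 11*n*factorial(n) + 2*factorial(n))/2**n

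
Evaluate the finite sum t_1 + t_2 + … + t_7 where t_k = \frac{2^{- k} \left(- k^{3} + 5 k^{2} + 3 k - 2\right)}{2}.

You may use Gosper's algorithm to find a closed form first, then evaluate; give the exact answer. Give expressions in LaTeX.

The ratio is (k**3 - 2*k**2 - 10*k - 5)/(2*(k**3 - 5*k**2 - 3*k + 2)).
Take A(k)=1/2, B(k)=1, C(k)=k**3 - 5*k**2 - 3*k + 2.
Solve (1/2)·f(k+1) − (1)·f(k) = k**3 - 5*k**2 - 3*k + 2.
d = 3 from the (0,0,3) case.
A polynomial solution: f(k) = -2*(k**3 - 2*k**2 - 4*k - 3).
Certificate R = B(k−1)f/C = -2*(k**3 - 2*k**2 - 4*k - 3)/(k**3 - 5*k**2 - 3*k + 2) gives s_k = (k**3 - 2*k**2 - 4*k - 3)/2**k.
Verify: (-k**3 + 5*k**2 + 3*k - 2)/(2*2**k) matches t_k.
Σ_(k=1)^(7) t_k = s_(8) − s_(1) = 349/256 − (-4) = 1373/256.

Σ = 1373/256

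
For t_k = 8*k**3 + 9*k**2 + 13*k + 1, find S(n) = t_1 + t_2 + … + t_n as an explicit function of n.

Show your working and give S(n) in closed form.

Ratio r(k) = (8*k**3 + 33*k**2 + 55*k + 31)/(8*k**3 + 9*k**2 + 13*k + 1).
Gosper form: A/B · C(k+1)/C(k) with A=1, B=1, C=k**3 + 9*k**2/8 + 13*k/8 + 1/8.
Set up (1)·f(k+1) − (1)·f(k) − (k**3 + 9*k**2/8 + 13*k/8 + 1/8) = 0.
From deg A=0, deg B=0, deg C=3: d=4.
Solving with deg f ≤ 4: f(k) = k*(2*k**3 - k**2 + 4*k - 4)/8.
R(k) = B(k−1)·f(k)/C(k) = k*(2*k**3 - k**2 + 4*k - 4)/(8*k**3 + 9*k**2 + 13*k + 1); s_k = R·t_k = k*(2*k**3 - k**2 + 4*k - 4).
Δs = 8*k**3 + 9*k**2 + 13*k + 1, as required.
s_(n+1) = 2*n**4 + 7*n**3 + 13*n**2 + 9*n + 1 and s_(1) = 1, so S(n) = n*(2*n**3 + 7*n**2 + 13*n + 9).

S(n) = n*(2*n**3 + 7*n**2 + 13*n + 9)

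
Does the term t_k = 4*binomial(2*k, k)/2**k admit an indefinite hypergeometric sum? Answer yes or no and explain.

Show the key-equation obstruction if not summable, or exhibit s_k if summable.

Step 1: r(k) = (2*k + 1)/(k + 1).
Normal form (A,B,C) = (2*k + 1, k + 1, 1).
Set up (2*k + 1)·f(k+1) − (k)·f(k) − (1) = 0.
deg f ≤ -1 (via 1,1,0).
Negative degree bound (-1): no f exists, t_k not Gosper-summable.

No — t_k has no hypergeometric antidifference.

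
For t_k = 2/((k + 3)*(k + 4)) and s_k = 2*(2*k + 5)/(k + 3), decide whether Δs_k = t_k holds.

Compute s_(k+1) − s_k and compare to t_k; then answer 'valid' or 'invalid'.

Valid: the claim telescopes to t_k.

s_(k+1) = 2*(2*k + 7)/(k + 4)
s_(k+1) − s_k = 2/(k**2 + 7*k + 12)
(s_(k+1) − s_k) − t_k = 0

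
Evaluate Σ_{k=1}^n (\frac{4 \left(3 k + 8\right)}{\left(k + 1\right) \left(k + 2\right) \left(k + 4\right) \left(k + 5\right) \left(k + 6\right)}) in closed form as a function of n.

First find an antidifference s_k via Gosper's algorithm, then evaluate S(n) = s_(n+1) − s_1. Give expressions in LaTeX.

The ratio is (k + 1)*(k + 4)*(3*k + 11)/((k + 3)*(k + 7)*(3*k + 8)).
Take A(k)=k + 1, B(k)=k + 7, C(k)=k**2 + 17*k/3 + 8.
Need (k + 1)·f(k+1) − (k + 6)·f(k) = k**2 + 17*k/3 + 8.
d = 5 from the (1,1,2) case.
Solve for f: f(k) = k*(k + 2)*(k + 3)*(k**2 + 10*k + 29)/60 (degree 5 ≤ 5).
Get s_k = R·t_k = k*(k**2 + 10*k + 29)/(5*(k**3 + 10*k**2 + 29*k + 20)) with R(k) = B(k−1)f(k)/C(k) = k*(k + 2)*(k + 6)*(k**2 + 10*k + 29)/(20*(3*k + 8)).
Check: Δs_k = 4*(3*k + 8)/(k**5 + 18*k**4 + 121*k**3 + 372*k**2 + 508*k + 240). ✓
Evaluate: s_(n+1) = (n**3 + 13*n**2 + 52*n + 40)/(5*(n**3 + 13*n**2 + 52*n + 60)); subtract s_(1) = 2/15 ⇒ S(n) = n*(n**2 + 13*n + 52)/(15*(n**3 + 13*n**2 + 52*n + 60)).

S(n) = \frac{n \left(n^{2} + 13 n + 52\right)}{15 \left(n^{3} + 13 n^{2} + 52 n + 60\right)}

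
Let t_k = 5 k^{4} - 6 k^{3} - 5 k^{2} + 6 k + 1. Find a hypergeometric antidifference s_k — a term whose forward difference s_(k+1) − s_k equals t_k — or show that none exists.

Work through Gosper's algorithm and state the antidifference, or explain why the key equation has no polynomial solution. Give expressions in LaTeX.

The ratio is (5*k**4 + 14*k**3 + 7*k**2 - 2*k + 1)/(5*k**4 - 6*k**3 - 5*k**2 + 6*k + 1).
Factor: A=1; B=1; C=k**4 - 6*k**3/5 - k**2 + 6*k/5 + 1/5.
Need (1)·f(k+1) − (1)·f(k) = k**4 - 6*k**3/5 - k**2 + 6*k/5 + 1/5.
d = 5 from the (0,0,4) case.
Solving with deg f ≤ 5: f(k) = k*(k**4 - 4*k**3 + 3*k**2 + 4*k - 3)/5.
Get s_k = R·t_k = k*(k**4 - 4*k**3 + 3*k**2 + 4*k - 3) with R(k) = B(k−1)f(k)/C(k) = k*(k**4 - 4*k**3 + 3*k**2 + 4*k - 3)/(5*k**4 - 6*k**3 - 5*k**2 + 6*k + 1).
Check: Δs_k = 5*k**4 - 6*k**3 - 5*k**2 + 6*k + 1. ✓

s_k = k \left(k^{4} - 4 k^{3} + 3 k^{2} + 4 k - 3\right)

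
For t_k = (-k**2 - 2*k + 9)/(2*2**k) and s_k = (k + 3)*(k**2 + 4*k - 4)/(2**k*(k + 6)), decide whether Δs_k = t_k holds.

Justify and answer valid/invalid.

Invalid: residual 3*(k**3 + 10*k**2 + 11*k - 62)/(2*2**k*(k**2 + 13*k + 42)) ≠ 0.

s_(k+1) = (k + 4)*(4*k + (k + 1)**2)/(2*2**k*(k + 7))
s_(k+1) − s_k = (-k**4 - 12*k**3 - 29*k**2 + 66*k + 192)/(2*2**k*(k**2 + 13*k + 42))
(s_(k+1) − s_k) − t_k = 3*(k**3 + 10*k**2 + 11*k - 62)/(2*2**k*(k**2 + 13*k + 42))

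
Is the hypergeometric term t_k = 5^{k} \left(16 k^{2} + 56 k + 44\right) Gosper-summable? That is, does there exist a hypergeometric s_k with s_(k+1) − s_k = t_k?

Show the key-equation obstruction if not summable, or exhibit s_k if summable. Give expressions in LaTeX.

The ratio is 5*(4*k**2 + 22*k + 29)/(4*k**2 + 14*k + 11).
Take A(k)=5, B(k)=1, C(k)=k**2 + 7*k/2 + 11/4.
f must satisfy (5)·f(k+1) − (1)·f(k) = k**2 + 7*k/2 + 11/4.
Degrees (0,0,2) ⇒ d ≤ 2.
Coefficient equations give f(k) = (2*k + 1)**2/16.
Get s_k = R·t_k = 5**k*(4*k**2 + 4*k + 1) with R(k) = B(k−1)f(k)/C(k) = (2*k + 1)**2/(4*(4*k**2 + 14*k + 11)).
s_(k+1) − s_k = 5**k*(16*k**2 + 56*k + 44) = t_k.

Yes. s_k = 5^{k} \left(4 k^{2} + 4 k + 1\right).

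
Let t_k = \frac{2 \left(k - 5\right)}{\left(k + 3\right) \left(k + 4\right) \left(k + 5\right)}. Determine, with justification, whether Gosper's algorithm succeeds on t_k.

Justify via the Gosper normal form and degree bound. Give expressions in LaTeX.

Yes. s_k = \frac{k \left(- k - 19\right)}{6 \left(k + 3\right) \left(k + 4\right)}.

r(k) = (k - 4)*(k + 3)/((k - 5)*(k + 6)) after simplifying.
A = k + 3, B = k + 6, C = k - 5.
Set up (k + 3)·f(k+1) − (k + 5)·f(k) − (k - 5) = 0.
Degrees (1,1,1) ⇒ d ≤ 2.
Coefficient equations give f(k) = -k*(k + 19)/12.
Certificate R = B(k−1)f/C = -k*(k + 5)*(k + 19)/(12*(k - 5)) gives s_k = k*(-k - 19)/(6*(k + 3)*(k + 4)).
Verify: 2*(k - 5)/(k**3 + 12*k**2 + 47*k + 60) matches t_k.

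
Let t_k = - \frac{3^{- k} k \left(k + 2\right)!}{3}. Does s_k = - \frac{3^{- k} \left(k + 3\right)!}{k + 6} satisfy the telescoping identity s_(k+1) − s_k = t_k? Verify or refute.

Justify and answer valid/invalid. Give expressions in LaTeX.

Invalid: residual \frac{3^{- k} \left(k^{2} + 6 k - 3\right) \left(k + 2\right)!}{\left(k + 6\right) \left(k + 7\right)} ≠ 0.

s_(k+1) = -factorial(k + 4)/(3*3**k*(k + 7))
s_(k+1) − s_k = -(k**2 + 7*k + 3)*factorial(k + 3)/(3*3**k*(k + 6)*(k + 7))
(s_(k+1) − s_k) − t_k = (k**2 + 6*k - 3)*factorial(k + 2)/(3**k*(k + 6)*(k + 7))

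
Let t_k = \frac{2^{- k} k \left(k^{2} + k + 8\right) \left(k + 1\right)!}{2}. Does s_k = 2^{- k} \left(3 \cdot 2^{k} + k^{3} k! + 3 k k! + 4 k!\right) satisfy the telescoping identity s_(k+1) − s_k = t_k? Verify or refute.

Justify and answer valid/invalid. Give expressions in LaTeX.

valid (s_(k+1) − s_k reduces to t_k)

s_(k+1) = (6*2**k + k**4*factorial(k) + 4*k**3*factorial(k) + 9*k**2*factorial(k) + 14*k*factorial(k) + 8*factorial(k))/(2*2**k)
s_(k+1) − s_k = k*(k**2 + k + 8)*factorial(k + 1)/(2*2**k)
(s_(k+1) − s_k) − t_k = 0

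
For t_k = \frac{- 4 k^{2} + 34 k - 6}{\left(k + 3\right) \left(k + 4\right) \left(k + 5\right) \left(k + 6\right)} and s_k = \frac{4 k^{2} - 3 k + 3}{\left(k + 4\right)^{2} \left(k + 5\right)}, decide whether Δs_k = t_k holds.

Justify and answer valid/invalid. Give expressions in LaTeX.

s_(k+1) = (-3*k + 4*(k + 1)**2)/((k + 5)**2*(k + 6))
s_(k+1) − s_k = (-4*k**3 + 18*k**2 + 169*k - 26)/(k**5 + 24*k**4 + 229*k**3 + 1086*k**2 + 2560*k + 2400)
(s_(k+1) − s_k) − t_k = (8*k**3 + 3*k**2 - 145*k + 42)/(k**6 + 27*k**5 + 301*k**4 + 1773*k**3 + 5818*k**2 + 10080*k + 7200)

Invalid: residual \frac{8 k^{3} + 3 k^{2} - 145 k + 42}{k^{6} + 27 k^{5} + 301 k^{4} + 1773 k^{3} + 5818 k^{2} + 10080 k + 7200} ≠ 0.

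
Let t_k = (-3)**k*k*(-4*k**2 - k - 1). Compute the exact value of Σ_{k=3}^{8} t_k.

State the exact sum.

r(k) = -3*(k + 1)*(k + 4*(k + 1)**2 + 2)/(k*(4*k**2 + k + 1)) after simplifying.
Take A(k)=-3, B(k)=1, C(k)=k**3 + k**2/4 + k/4.
Set up (-3)·f(k+1) − (1)·f(k) − (k**3 + k**2/4 + k/4) = 0.
From deg A=0, deg B=0, deg C=3: d=3.
A polynomial solution: f(k) = -k*(k - 1)**2/4.
Then R = B(k−1)f/C = -(k - 1)**2/(4*k**2 + k + 1), so s_k = R(k)·t_k = (-3)**k*k*(k**2 - 2*k + 1).
Check: Δs_k = (-3)**k*k*(-4*k**2 - k - 1). ✓
Sum = s_(9) − s_(3); s_(9) = -11337408, s_(3) = -324 ⇒ -11337084.

Σ = -11337084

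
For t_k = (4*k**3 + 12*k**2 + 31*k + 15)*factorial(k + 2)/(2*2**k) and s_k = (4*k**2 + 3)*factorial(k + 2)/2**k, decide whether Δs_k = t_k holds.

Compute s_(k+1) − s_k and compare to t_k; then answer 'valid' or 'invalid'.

Valid: the claim telescopes to t_k.

s_(k+1) = (4*k**2 + 8*k + 7)*factorial(k + 3)/(2*2**k)
s_(k+1) − s_k = (4*k**3 + 12*k**2 + 31*k + 15)*factorial(k + 2)/(2*2**k)
(s_(k+1) − s_k) − t_k = 0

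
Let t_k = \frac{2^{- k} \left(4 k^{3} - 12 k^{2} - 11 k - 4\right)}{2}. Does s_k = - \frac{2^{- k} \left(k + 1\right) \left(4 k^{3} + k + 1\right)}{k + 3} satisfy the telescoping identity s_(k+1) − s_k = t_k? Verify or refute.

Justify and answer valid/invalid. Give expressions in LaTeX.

s_(k+1) = -(k + 2)*(k + 4*(k + 1)**3 + 2)/(2*2**k*(k + 4))
s_(k+1) − s_k = (4*k**5 + 8*k**4 - 63*k**3 - 131*k**2 - 90*k - 28)/(2*2**k*(k**2 + 7*k + 12))
(s_(k+1) − s_k) − t_k = (-4*k**4 - 8*k**3 + 47*k**2 + 35*k + 10)/(2**k*(k**2 + 7*k + 12))

Invalid: residual \frac{2^{- k} \left(- 4 k^{4} - 8 k^{3} + 47 k^{2} + 35 k + 10\right)}{k^{2} + 7 k + 12} ≠ 0.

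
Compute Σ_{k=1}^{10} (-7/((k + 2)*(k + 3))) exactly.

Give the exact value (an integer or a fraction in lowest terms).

Ratio r(k) = (k + 2)/(k + 4).
Factor: A=k + 2; B=k + 4; C=1.
Key eq: (k + 2)·f(k+1) = (k + 3)·f(k) + (1).
Degrees (1,1,0) ⇒ d ≤ 1.
Solving with deg f ≤ 1: f(k) = k/2.
Then R = B(k−1)f/C = k*(k + 3)/2, so s_k = R(k)·t_k = -7*k/(2*k + 4).
Check: Δs_k = -7/(k**2 + 5*k + 6). ✓
Telescoping: Σ = s_(11) − s_(1) = -77/26 − (-7/6) = -70/39.

Σ = -70/39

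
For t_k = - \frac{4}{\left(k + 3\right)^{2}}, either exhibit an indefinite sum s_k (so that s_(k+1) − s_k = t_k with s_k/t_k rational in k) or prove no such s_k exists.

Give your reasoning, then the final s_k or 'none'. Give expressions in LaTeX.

The ratio is (k + 3)**2/(k + 4)**2.
Normal form (A,B,C) = (k**2 + 6*k + 9, k**2 + 8*k + 16, 1).
Need (k**2 + 6*k + 9)·f(k+1) − (k**2 + 6*k + 9)·f(k) = 1.
Bound: deg f ≤ 0.
f = c0 ⇒ A·f(k+1) − B(k−1)·f(k) − C = -1. The system {-1 = 0} is inconsistent; no antidifference.

none — t_k is not Gosper-summable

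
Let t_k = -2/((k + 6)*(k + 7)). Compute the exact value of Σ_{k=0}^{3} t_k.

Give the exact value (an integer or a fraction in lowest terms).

Σ = -2/15

Ratio r(k) = (k + 6)/(k + 8).
Normal form (A,B,C) = (k + 6, k + 8, 1).
Key eq: (k + 6)·f(k+1) = (k + 7)·f(k) + (1).
From deg A=1, deg B=1, deg C=0: d=1.
Solve for f: f(k) = k/6 (degree 1 ≤ 1).
Get s_k = R·t_k = -k/(3*k + 18) with R(k) = B(k−1)f(k)/C(k) = k*(k + 7)/6.
Check: Δs_k = -2/(k**2 + 13*k + 42). ✓
Telescoping: Σ = s_(4) − s_(0) = -2/15 − (0) = -2/15.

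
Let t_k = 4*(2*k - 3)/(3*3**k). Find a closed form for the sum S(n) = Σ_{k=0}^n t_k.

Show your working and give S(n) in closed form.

Compute t_(k+1)/t_k: get (2*k - 1)/(3*(2*k - 3)).
Normal form (A,B,C) = (1/3, 1, k - 3/2).
Set up (1/3)·f(k+1) − (1)·f(k) − (k - 3/2) = 0.
d = 1 from the (0,0,1) case.
Solve for f: f(k) = -3*(k - 1)/2 (degree 1 ≤ 1).
R(k) = B(k−1)·f(k)/C(k) = -3*(k - 1)/(2*k - 3); s_k = R·t_k = 4*(1 - k)/3**k.
Δs = 4*(2*k - 3)/(3*3**k), as required.
Telescope: S(n) = s_(n+1) − s_(0) = -4*3**(-n - 1)*n − (4) = -4 - 4*n/(3*3**n).

S(n) = -4 - 4*n/(3*3**n)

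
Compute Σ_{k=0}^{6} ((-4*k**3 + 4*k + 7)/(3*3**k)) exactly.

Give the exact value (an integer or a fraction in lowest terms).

Σ = -1325/2187

t_(k+1)/t_k = (4*k - 4*(k + 1)**3 + 11)/(3*(-4*k**3 + 4*k + 7)).
Factor: A=1/3; B=1; C=k**3 - k - 7/4.
f must satisfy (1/3)·f(k+1) − (1)·f(k) = k**3 - k - 7/4.
Bound: deg f ≤ 3.
Solving with deg f ≤ 3: f(k) = -3*(2*k**3 + 3*k**2 + 4*k + 1)/4.
Certificate R = B(k−1)f/C = -3*(2*k**3 + 3*k**2 + 4*k + 1)/(4*k**3 - 4*k - 7) gives s_k = (2*k**3 + 3*k**2 + 4*k + 1)/3**k.
s_(k+1) − s_k = (-4*k**3 + 4*k + 7)/(3*3**k) = t_k.
Telescoping: Σ = s_(7) − s_(0) = 862/2187 − (1) = -1325/2187.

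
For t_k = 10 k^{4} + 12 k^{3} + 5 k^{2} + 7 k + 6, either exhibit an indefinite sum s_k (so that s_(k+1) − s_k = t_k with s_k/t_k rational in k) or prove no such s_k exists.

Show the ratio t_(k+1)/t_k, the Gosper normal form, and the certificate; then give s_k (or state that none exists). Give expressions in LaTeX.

s_k = k \left(2 k^{4} - 2 k^{3} - k^{2} + 4 k + 3\right)

Compute t_(k+1)/t_k: get (10*k**4 + 52*k**3 + 101*k**2 + 93*k + 40)/(10*k**4 + 12*k**3 + 5*k**2 + 7*k + 6).
Normal form (A,B,C) = (1, 1, k**4 + 6*k**3/5 + k**2/2 + 7*k/10 + 3/5).
f must satisfy (1)·f(k+1) − (1)·f(k) = k**4 + 6*k**3/5 + k**2/2 + 7*k/10 + 3/5.
From deg A=0, deg B=0, deg C=4: d=5.
Solve for f: f(k) = k*(2*k**4 - 2*k**3 - k**2 + 4*k + 3)/10 (degree 5 ≤ 5).
Certificate R = B(k−1)f/C = k*(2*k**4 - 2*k**3 - k**2 + 4*k + 3)/(10*k**4 + 12*k**3 + 5*k**2 + 7*k + 6) gives s_k = k*(2*k**4 - 2*k**3 - k**2 + 4*k + 3).
Verify: 10*k**4 + 12*k**3 + 5*k**2 + 7*k + 6 matches t_k.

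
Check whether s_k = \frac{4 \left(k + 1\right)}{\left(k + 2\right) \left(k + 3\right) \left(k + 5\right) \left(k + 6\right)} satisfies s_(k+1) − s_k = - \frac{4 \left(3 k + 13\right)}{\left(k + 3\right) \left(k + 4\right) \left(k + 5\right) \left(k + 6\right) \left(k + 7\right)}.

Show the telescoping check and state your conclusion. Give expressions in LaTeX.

Invalid: residual \frac{8 \left(2 k + 9\right)}{k^{6} + 27 k^{5} + 295 k^{4} + 1665 k^{3} + 5104 k^{2} + 8028 k + 5040} ≠ 0.

s_(k+1) = 4*(k + 2)/((k + 3)*(k + 4)*(k + 6)*(k + 7))
s_(k+1) − s_k = 4*(-3*k**2 - 15*k - 8)/(k**6 + 27*k**5 + 295*k**4 + 1665*k**3 + 5104*k**2 + 8028*k + 5040)
(s_(k+1) − s_k) − t_k = 8*(2*k + 9)/(k**6 + 27*k**5 + 295*k**4 + 1665*k**3 + 5104*k**2 + 8028*k + 5040)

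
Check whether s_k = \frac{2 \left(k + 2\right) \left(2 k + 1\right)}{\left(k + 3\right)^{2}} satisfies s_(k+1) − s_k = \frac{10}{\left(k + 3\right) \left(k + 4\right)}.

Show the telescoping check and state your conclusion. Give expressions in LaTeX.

Invalid: residual \frac{2 \left(2 k^{2} + 4 k - 11\right)}{k^{4} + 14 k^{3} + 73 k^{2} + 168 k + 144} ≠ 0.

s_(k+1) = 2*(k + 3)*(2*k + 3)/(k + 4)**2
s_(k+1) − s_k = 2*(7*k**2 + 39*k + 49)/(k**4 + 14*k**3 + 73*k**2 + 168*k + 144)
(s_(k+1) − s_k) − t_k = 2*(2*k**2 + 4*k - 11)/(k**4 + 14*k**3 + 73*k**2 + 168*k + 144)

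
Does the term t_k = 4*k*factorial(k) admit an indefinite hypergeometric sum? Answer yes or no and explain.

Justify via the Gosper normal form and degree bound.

Yes. s_k = 4*factorial(k).

Compute t_(k+1)/t_k: get (k + 1)**2/k.
Gosper form: A/B · C(k+1)/C(k) with A=k + 1, B=1, C=k.
f must satisfy (k + 1)·f(k+1) − (1)·f(k) = k.
Degrees (1,0,1) ⇒ d ≤ 0.
A polynomial solution: f(k) = 1.
So s_k = (B(k−1)f/C)·t_k = (1/k)·t_k = 4*factorial(k).
s_(k+1) − s_k = 4*k*factorial(k) = t_k.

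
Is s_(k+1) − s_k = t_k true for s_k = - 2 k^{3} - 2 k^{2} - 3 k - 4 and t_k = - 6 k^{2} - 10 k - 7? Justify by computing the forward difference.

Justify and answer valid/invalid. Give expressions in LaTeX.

s_(k+1) = -2*k**3 - 8*k**2 - 13*k - 11
s_(k+1) − s_k = -6*k**2 - 10*k - 7
(s_(k+1) − s_k) − t_k = 0

Valid — Δs_k = t_k.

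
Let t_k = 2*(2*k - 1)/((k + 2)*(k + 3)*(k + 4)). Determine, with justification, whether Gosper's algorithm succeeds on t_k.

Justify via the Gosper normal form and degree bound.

Yes. s_k = k*(k - 3)/(2*(k + 2)*(k + 3)).

Compute t_(k+1)/t_k: get (k + 2)*(2*k + 1)/((k + 5)*(2*k - 1)).
Normal form (A,B,C) = (k + 2, k + 5, k - 1/2).
Need (k + 2)·f(k+1) − (k + 4)·f(k) = k - 1/2.
deg f ≤ 2 (via 1,1,1).
A polynomial solution: f(k) = k*(k - 3)/8.
Then R = B(k−1)f/C = k*(k - 3)*(k + 4)/(4*(2*k - 1)), so s_k = R(k)·t_k = k*(k - 3)/(2*(k + 2)*(k + 3)).
Δs = 2*(2*k - 1)/(k**3 + 9*k**2 + 26*k + 24), as required.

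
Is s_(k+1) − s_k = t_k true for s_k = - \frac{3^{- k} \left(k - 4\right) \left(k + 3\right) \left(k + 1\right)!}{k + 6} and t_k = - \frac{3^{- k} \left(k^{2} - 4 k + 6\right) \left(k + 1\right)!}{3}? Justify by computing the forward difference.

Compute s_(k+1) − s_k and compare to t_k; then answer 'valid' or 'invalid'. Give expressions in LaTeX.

s_(k+1) = -(k - 3)*(k + 4)*factorial(k + 2)/(3*3**k*(k + 7))
s_(k+1) − s_k = -(k**4 + 6*k**3 - 10*k**2 - 27*k + 108)*factorial(k + 1)/(3*3**k*(k + 6)*(k + 7))
(s_(k+1) − s_k) − t_k = (k**3 + 2*k**2 - 21*k + 48)*factorial(k + 1)/(3**k*(k + 6)*(k + 7))

Invalid: residual \frac{3^{- k} \left(k^{3} + 2 k^{2} - 21 k + 48\right) \left(k + 1\right)!}{\left(k + 6\right) \left(k + 7\right)} ≠ 0.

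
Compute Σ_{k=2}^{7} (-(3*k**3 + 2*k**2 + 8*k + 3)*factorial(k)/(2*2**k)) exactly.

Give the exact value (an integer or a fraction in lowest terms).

Step 1: r(k) = (3*k**4 + 14*k**3 + 32*k**2 + 37*k + 16)/(2*(3*k**3 + 2*k**2 + 8*k + 3)).
Normal form (A,B,C) = (k/2 + 1/2, 1, k**3 + 2*k**2/3 + 8*k/3 + 1).
f must satisfy (k/2 + 1/2)·f(k+1) − (1)·f(k) = k**3 + 2*k**2/3 + 8*k/3 + 1.
Bound: deg f ≤ 2.
Solve for f: f(k) = 2*(3*k**2 - k - 1)/3 (degree 2 ≤ 2).
Certificate R = B(k−1)f/C = 2*(3*k**2 - k - 1)/(3*k**3 + 2*k**2 + 8*k + 3) gives s_k = (-3*k**2 + k + 1)*factorial(k)/2**k.
Verify: -(3*k**3 + 2*k**2 + 8*k + 3)*factorial(k)/(2*2**k) matches t_k.
Sum = s_(8) − s_(2); s_(8) = -57645/2, s_(2) = -9/2 ⇒ -28818.

Σ = -28818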